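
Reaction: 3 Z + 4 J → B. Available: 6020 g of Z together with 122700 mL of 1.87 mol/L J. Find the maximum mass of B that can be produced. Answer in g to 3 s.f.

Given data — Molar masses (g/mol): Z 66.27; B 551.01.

16700 g

n(Z) = 6020 / 66.27 = 90.84 mol
n(J) = 1.87 × 122700/1000 = 229.4 mol
n/ν → Z: 30.28, J: 57.35; Z is limiting.
n(B) = (1/3) × 90.84 = 30.28 mol
mass = 30.28 × 551.01 = 16680 g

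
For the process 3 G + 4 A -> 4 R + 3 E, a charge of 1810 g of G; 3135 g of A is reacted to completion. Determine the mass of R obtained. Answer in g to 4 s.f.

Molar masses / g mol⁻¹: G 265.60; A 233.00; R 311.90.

n(G) = 1810 / 265.60 = 6.815 mol
n(A) = 3135 / 233.00 = 13.45 mol
n/ν for G = 6.815/3 = 2.272
n/ν for A = 13.45/4 = 3.363
Smallest n/ν is G → limiting reagent.
n(R) = (4/3) × 6.815 = 9.087 mol
mass = 9.087 × 311.90 = 2834 g

2834 g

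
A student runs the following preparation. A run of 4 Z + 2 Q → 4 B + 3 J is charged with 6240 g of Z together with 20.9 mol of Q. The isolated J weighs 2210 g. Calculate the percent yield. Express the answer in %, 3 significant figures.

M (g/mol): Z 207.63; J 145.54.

67.4 %

n(Z) = 6240 / 207.63 = 30.05 mol
n(Q) = 20.90 mol
n/ν for Z = 30.05/4 = 7.513
n/ν for Q = 20.90/2 = 10.45
Smallest n/ν is Z → limiting reagent.
theoretical n(J) = (3/4) × 30.05 = 22.54 mol → 3280 g
% yield = 2210 / 3280 × 100 = 67.38 %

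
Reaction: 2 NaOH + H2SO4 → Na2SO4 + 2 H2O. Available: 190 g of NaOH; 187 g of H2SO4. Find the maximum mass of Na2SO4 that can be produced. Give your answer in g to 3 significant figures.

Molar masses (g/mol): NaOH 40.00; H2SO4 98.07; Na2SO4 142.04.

271 g

n(NaOH) = 190.0 / 40.00 = 4.750 mol
n(H2SO4) = 187.0 / 98.07 = 1.907 mol
n/ν for NaOH = 4.750/2 = 2.375
n/ν for H2SO4 = 1.907/1 = 1.907
Smallest n/ν is H2SO4 → limiting reagent.
n(Na2SO4) = (1/1) × 1.907 = 1.907 mol
mass = 1.907 × 142.04 = 270.9 g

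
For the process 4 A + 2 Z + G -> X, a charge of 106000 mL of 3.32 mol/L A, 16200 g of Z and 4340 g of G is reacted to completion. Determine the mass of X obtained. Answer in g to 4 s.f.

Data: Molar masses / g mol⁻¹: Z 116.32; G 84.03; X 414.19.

21390 g

n(A) = 3.32 × 106000/1000 = 351.9 mol
n(Z) = 16200 / 116.32 = 139.3 mol
n(G) = 4340 / 84.03 = 51.65 mol
n/ν for A = 351.9/4 = 87.98
n/ν for Z = 139.3/2 = 69.65
n/ν for G = 51.65/1 = 51.65
Smallest n/ν is G → limiting reagent.
n(X) = (1/1) × 51.65 = 51.65 mol
mass = 51.65 × 414.19 = 21390 g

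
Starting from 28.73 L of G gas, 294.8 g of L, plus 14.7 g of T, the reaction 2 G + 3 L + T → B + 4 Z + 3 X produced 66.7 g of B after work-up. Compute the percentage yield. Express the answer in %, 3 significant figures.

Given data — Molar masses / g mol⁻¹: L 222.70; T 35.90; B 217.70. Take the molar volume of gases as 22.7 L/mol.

74.8 %

n(G) = 28.73 / 22.7 = 1.266 mol
n(L) = 294.8 / 222.70 = 1.324 mol
n(T) = 14.70 / 35.90 = 0.4095 mol
n/ν for G = 1.266/2 = 0.6330
n/ν for L = 1.324/3 = 0.4413
n/ν for T = 0.4095/1 = 0.4095
Smallest n/ν is T → limiting reagent.
theoretical n(B) = (1/1) × 0.4095 = 0.4095 mol → 89.15 g
% yield = 66.7 / 89.15 × 100 = 74.82 %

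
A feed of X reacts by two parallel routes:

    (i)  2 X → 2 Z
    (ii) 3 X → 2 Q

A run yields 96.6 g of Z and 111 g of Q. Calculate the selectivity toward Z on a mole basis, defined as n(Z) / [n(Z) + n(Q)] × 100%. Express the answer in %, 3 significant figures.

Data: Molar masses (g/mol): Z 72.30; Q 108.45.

56.6 %

n(Z) = 96.6 / 72.30 = 1.336 mol
n(Q) = 111 / 108.45 = 1.024 mol
selectivity = 1.336/(1.336+1.024) × 100 = 56.61 %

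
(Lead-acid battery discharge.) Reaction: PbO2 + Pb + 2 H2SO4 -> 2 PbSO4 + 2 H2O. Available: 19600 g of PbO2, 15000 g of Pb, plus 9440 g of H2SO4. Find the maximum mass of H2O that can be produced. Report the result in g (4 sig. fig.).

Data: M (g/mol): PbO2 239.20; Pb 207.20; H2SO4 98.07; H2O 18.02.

n(PbO2) = 19600 / 239.20 = 81.94 mol
n(Pb) = 15000 / 207.20 = 72.39 mol
n(H2SO4) = 9440 / 98.07 = 96.26 mol
n/ν → PbO2: 81.94, Pb: 72.39, H2SO4: 48.13; H2SO4 is limiting.
n(H2O) = (2/2) × 96.26 = 96.26 mol
mass = 96.26 × 18.02 = 1735 g

1735 g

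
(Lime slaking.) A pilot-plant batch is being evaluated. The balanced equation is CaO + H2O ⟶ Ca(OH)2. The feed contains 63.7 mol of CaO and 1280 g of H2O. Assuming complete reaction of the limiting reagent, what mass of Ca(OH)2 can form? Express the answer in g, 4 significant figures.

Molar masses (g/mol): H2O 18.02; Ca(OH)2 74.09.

n(CaO) = 63.70 mol
n(H2O) = 1280 / 18.02 = 71.03 mol
n/ν → CaO: 63.70, H2O: 71.03; CaO is limiting.
n(Ca(OH)2) = (1/1) × 63.70 = 63.70 mol
mass = 63.70 × 74.09 = 4720 g

4720 g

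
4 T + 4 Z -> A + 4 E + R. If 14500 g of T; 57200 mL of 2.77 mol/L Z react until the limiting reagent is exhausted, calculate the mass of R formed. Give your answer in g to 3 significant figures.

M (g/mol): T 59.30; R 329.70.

13100 g

n(T) = 14500 / 59.30 = 244.5 mol
n(Z) = 2.77 × 57200/1000 = 158.4 mol
n/ν for T = 244.5/4 = 61.13
n/ν for Z = 158.4/4 = 39.60
Smallest n/ν is Z → limiting reagent.
n(R) = (1/4) × 158.4 = 39.60 mol
mass = 39.60 × 329.70 = 13060 g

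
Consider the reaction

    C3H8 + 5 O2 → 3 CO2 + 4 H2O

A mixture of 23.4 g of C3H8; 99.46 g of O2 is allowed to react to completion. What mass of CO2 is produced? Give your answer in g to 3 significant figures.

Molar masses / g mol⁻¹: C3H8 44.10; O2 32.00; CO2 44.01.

n(C3H8) = 23.40 / 44.10 = 0.5306 mol
n(O2) = 99.46 / 32.00 = 3.108 mol
n/ν for C3H8 = 0.5306/1 = 0.5306
n/ν for O2 = 3.108/5 = 0.6216
Smallest n/ν is C3H8 → limiting reagent.
n(CO2) = (3/1) × 0.5306 = 1.592 mol
mass = 1.592 × 44.01 = 70.06 g

70.1 g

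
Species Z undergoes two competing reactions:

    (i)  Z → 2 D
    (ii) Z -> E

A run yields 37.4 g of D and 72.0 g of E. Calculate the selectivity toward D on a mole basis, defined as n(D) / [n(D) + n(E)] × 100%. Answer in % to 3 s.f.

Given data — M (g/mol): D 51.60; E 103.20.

n(D) = 37.4 / 51.60 = 0.7248 mol
n(E) = 72.0 / 103.20 = 0.6977 mol
selectivity = 0.7248/(0.7248+0.6977) × 100 = 50.95 %

51.0 %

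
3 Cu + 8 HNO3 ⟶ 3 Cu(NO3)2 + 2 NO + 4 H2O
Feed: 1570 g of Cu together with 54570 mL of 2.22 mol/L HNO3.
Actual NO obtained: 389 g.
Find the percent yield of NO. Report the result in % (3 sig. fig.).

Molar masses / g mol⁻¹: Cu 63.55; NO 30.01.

78.7 %

n(Cu) = 1570 / 63.55 = 24.70 mol
n(HNO3) = 2.22 × 54570/1000 = 121.1 mol
n/ν → Cu: 8.233, HNO3: 15.14; Cu is limiting.
theoretical n(NO) = (2/3) × 24.70 = 16.47 mol → 494.3 g
% yield = 389 / 494.3 × 100 = 78.70 %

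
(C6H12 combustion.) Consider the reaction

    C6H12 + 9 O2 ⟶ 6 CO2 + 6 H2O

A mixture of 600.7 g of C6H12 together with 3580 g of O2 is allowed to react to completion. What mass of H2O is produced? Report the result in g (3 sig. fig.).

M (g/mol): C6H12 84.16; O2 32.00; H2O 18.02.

n(C6H12) = 600.7 / 84.16 = 7.138 mol
n(O2) = 3580 / 32.00 = 111.9 mol
n/ν for C6H12 = 7.138/1 = 7.138
n/ν for O2 = 111.9/9 = 12.43
Smallest n/ν is C6H12 → limiting reagent.
n(H2O) = (6/1) × 7.138 = 42.83 mol
mass = 42.83 × 18.02 = 771.8 g

772 g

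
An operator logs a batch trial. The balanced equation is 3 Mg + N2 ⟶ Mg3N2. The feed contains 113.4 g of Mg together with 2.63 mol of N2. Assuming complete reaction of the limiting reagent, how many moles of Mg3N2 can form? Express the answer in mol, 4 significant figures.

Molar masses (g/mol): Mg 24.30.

1.556 mol

n(Mg) = 113.4 / 24.30 = 4.667 mol
n(N2) = 2.630 mol
n/ν → Mg: 1.556, N2: 2.630; Mg is limiting.
n(Mg3N2) = (1/3) × 4.667 = 1.556 mol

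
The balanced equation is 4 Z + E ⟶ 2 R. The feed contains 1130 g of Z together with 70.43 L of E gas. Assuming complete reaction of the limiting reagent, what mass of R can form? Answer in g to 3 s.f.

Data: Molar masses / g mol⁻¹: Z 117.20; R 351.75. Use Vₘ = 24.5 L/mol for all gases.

n(Z) = 1130 / 117.20 = 9.642 mol
n(E) = 70.43 / 24.5 = 2.875 mol
n/ν for Z = 9.642/4 = 2.411
n/ν for E = 2.875/1 = 2.875
Smallest n/ν is Z → limiting reagent.
n(R) = (2/4) × 9.642 = 4.821 mol
mass = 4.821 × 351.75 = 1696 g

1700 g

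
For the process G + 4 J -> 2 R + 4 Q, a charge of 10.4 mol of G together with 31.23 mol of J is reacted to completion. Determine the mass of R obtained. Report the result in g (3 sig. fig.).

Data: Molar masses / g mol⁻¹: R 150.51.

2350 g

n(G) = 10.40 mol
n(J) = 31.23 mol
n/ν → G: 10.40, J: 7.808; J is limiting.
n(R) = (2/4) × 31.23 = 15.62 mol
mass = 15.62 × 150.51 = 2351 g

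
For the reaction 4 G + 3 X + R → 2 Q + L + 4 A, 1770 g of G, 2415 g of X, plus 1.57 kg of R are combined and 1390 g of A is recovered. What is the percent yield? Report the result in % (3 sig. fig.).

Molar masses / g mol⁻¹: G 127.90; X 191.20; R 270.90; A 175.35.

57.3 %

n(G) = 1770 / 127.90 = 13.84 mol
n(X) = 2415 / 191.20 = 12.63 mol
n(R) = 1.570×1000 / 270.90 = 5.795 mol
n/ν for G = 13.84/4 = 3.460
n/ν for X = 12.63/3 = 4.210
n/ν for R = 5.795/1 = 5.795
Smallest n/ν is G → limiting reagent.
theoretical n(A) = (4/4) × 13.84 = 13.84 mol → 2427 g
% yield = 1390 / 2427 × 100 = 57.27 %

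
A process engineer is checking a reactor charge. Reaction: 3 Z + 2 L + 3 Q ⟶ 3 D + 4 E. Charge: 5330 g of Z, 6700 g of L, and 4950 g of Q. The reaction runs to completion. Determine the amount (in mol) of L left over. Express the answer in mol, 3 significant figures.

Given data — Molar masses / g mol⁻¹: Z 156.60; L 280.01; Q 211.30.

n(Z) = 5330 / 156.60 = 34.04 mol
n(L) = 6700 / 280.01 = 23.93 mol
n(Q) = 4950 / 211.30 = 23.43 mol
n/ν for Z = 34.04/3 = 11.35
n/ν for L = 23.93/2 = 11.97
n/ν for Q = 23.43/3 = 7.810
Smallest n/ν is Q → limiting reagent.
L consumed = (2/3) × 23.43 = 15.62 mol
L remaining = 23.93 − 15.62 = 8.310 mol

8.31 mol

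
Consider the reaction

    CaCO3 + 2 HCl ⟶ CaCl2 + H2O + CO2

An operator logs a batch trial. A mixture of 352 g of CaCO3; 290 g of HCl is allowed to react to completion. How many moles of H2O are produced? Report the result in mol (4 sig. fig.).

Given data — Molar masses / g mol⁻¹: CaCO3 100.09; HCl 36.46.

3.517 mol

n(CaCO3) = 352.0 / 100.09 = 3.517 mol
n(HCl) = 290.0 / 36.46 = 7.954 mol
n/ν → CaCO3: 3.517, HCl: 3.977; CaCO3 is limiting.
n(H2O) = (1/1) × 3.517 = 3.517 mol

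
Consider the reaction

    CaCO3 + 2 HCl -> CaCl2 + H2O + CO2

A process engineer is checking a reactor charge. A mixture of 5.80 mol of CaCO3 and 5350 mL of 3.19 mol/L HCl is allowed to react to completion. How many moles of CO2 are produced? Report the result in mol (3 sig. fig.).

n(CaCO3) = 5.800 mol
n(HCl) = 3.19 × 5350/1000 = 17.07 mol
n/ν for CaCO3 = 5.800/1 = 5.800
n/ν for HCl = 17.07/2 = 8.535
Smallest n/ν is CaCO3 → limiting reagent.
n(CO2) = (1/1) × 5.800 = 5.800 mol

5.80 mol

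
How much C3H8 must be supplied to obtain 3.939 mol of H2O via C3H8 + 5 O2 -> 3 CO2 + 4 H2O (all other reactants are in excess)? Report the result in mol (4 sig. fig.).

0.9848 mol

n(H2O) = 3.939 mol
n(C3H8) = (1/4) × 3.939 = 0.9848 mol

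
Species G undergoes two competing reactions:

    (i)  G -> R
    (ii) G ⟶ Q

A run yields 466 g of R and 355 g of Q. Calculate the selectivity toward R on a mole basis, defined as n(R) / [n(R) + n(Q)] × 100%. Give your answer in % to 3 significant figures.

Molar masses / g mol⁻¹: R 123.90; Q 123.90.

n(R) = 466 / 123.90 = 3.761 mol
n(Q) = 355 / 123.90 = 2.865 mol
selectivity = 3.761/(3.761+2.865) × 100 = 56.76 %

56.8 %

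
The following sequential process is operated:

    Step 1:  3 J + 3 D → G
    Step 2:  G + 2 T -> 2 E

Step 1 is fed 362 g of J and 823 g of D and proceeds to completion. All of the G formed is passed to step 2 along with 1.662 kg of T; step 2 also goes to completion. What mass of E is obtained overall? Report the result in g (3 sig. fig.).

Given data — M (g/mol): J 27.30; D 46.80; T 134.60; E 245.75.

Step 1:
n(J) = 362.0 / 27.30 = 13.26 mol
n(D) = 823.0 / 46.80 = 17.59 mol
n/ν for J = 13.26/3 = 4.420
n/ν for D = 17.59/3 = 5.863
Smallest n/ν is J → limiting reagent.
n(G) produced = (1/3) × 13.26 = 4.420 mol
Step 2:
n(G) available = 4.420 mol
n(T) = 1.662×1000 / 134.60 = 12.35 mol
n/ν for G = 4.420/1 = 4.420
n/ν for T = 12.35/2 = 6.175
Smallest n/ν is G → limiting reagent.
n(E) = (2/1) × 4.420 = 8.840 mol
mass = 8.840 × 245.75 = 2172 g

2170 g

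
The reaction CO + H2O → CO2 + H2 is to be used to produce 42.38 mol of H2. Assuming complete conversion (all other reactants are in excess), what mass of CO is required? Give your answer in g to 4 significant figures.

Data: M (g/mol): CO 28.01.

n(H2) = 42.38 mol
n(CO) = (1/1) × 42.38 = 42.38 mol
mass = 42.38 × 28.01 = 1187 g

1187 g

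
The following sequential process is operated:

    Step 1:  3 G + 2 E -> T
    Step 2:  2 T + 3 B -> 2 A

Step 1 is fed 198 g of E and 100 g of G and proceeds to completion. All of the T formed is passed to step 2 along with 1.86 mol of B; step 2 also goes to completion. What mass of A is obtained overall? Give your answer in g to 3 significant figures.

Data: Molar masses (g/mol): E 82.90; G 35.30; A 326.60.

Step 1:
n(E) = 198.0 / 82.90 = 2.388 mol
n(G) = 100.0 / 35.30 = 2.833 mol
n/ν → E: 1.194, G: 0.9443; G is limiting.
n(T) produced = (1/3) × 2.833 = 0.9443 mol
Step 2:
n(T) available = 0.9443 mol
n(B) = 1.860 mol
n/ν → T: 0.4722, B: 0.6200; T is limiting.
n(A) = (2/2) × 0.9443 = 0.9443 mol
mass = 0.9443 × 326.60 = 308.4 g

308 g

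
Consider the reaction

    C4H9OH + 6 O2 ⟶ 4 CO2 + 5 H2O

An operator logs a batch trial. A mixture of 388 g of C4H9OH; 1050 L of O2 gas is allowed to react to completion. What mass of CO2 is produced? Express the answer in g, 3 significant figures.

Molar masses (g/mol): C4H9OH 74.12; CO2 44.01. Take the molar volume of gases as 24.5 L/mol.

922 g

n(C4H9OH) = 388.0 / 74.12 = 5.235 mol
n(O2) = 1050 / 24.5 = 42.86 mol
n/ν for C4H9OH = 5.235/1 = 5.235
n/ν for O2 = 42.86/6 = 7.143
Smallest n/ν is C4H9OH → limiting reagent.
n(CO2) = (4/1) × 5.235 = 20.94 mol
mass = 20.94 × 44.01 = 921.6 g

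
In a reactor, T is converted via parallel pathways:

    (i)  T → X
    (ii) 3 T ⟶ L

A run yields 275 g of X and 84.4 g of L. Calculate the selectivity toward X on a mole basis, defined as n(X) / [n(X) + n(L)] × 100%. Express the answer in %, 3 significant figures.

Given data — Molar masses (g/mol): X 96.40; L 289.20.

90.7 %

n(X) = 275 / 96.40 = 2.853 mol
n(L) = 84.4 / 289.20 = 0.2918 mol
selectivity = 2.853/(2.853+0.2918) × 100 = 90.72 %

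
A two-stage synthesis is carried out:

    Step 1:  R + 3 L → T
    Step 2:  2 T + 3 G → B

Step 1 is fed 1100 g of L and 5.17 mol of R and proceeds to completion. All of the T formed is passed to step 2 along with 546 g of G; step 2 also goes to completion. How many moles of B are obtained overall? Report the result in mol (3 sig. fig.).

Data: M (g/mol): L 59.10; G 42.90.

2.59 mol

Step 1:
n(L) = 1100 / 59.10 = 18.61 mol
n(R) = 5.170 mol
n/ν for L = 18.61/3 = 6.203
n/ν for R = 5.170/1 = 5.170
Smallest n/ν is R → limiting reagent.
n(T) produced = (1/1) × 5.170 = 5.170 mol
Step 2:
n(T) available = 5.170 mol
n(G) = 546.0 / 42.90 = 12.73 mol
n/ν for T = 5.170/2 = 2.585
n/ν for G = 12.73/3 = 4.243
Smallest n/ν is T → limiting reagent.
n(B) = (1/2) × 5.170 = 2.585 mol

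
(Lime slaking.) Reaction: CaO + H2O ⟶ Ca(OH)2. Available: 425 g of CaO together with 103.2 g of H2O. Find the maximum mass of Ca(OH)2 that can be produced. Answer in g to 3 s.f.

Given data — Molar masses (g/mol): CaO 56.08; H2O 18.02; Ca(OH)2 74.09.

424 g

n(CaO) = 425.0 / 56.08 = 7.578 mol
n(H2O) = 103.2 / 18.02 = 5.727 mol
n/ν → CaO: 7.578, H2O: 5.727; H2O is limiting.
n(Ca(OH)2) = (1/1) × 5.727 = 5.727 mol
mass = 5.727 × 74.09 = 424.3 g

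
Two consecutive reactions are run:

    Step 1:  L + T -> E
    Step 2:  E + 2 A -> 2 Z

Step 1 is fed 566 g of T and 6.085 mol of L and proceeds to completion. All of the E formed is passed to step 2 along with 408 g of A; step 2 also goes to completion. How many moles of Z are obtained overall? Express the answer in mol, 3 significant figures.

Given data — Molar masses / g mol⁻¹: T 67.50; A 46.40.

8.79 mol

Step 1:
n(T) = 566.0 / 67.50 = 8.385 mol
n(L) = 6.085 mol
n/ν for T = 8.385/1 = 8.385
n/ν for L = 6.085/1 = 6.085
Smallest n/ν is L → limiting reagent.
n(E) produced = (1/1) × 6.085 = 6.085 mol
Step 2:
n(E) available = 6.085 mol
n(A) = 408.0 / 46.40 = 8.793 mol
n/ν for E = 6.085/1 = 6.085
n/ν for A = 8.793/2 = 4.397
Smallest n/ν is A → limiting reagent.
n(Z) = (2/2) × 8.793 = 8.793 mol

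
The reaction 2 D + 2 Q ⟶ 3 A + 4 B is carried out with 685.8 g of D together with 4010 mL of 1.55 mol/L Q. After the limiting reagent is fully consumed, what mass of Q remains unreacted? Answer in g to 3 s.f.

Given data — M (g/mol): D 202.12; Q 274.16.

n(D) = 685.8 / 202.12 = 3.393 mol
n(Q) = 1.55 × 4010/1000 = 6.216 mol
n/ν for D = 3.393/2 = 1.697
n/ν for Q = 6.216/2 = 3.108
Smallest n/ν is D → limiting reagent.
Q consumed = (2/2) × 3.393 = 3.393 mol
Q remaining = 6.216 − 3.393 = 2.823 mol
mass = 2.823 × 274.16 = 774.0 g

774 g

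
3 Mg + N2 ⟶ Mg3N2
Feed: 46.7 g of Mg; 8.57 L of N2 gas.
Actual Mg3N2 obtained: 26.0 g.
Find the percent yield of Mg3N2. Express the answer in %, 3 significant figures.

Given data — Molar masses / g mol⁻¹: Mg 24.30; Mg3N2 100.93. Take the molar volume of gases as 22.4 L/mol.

67.3 %

n(Mg) = 46.70 / 24.30 = 1.922 mol
n(N2) = 8.570 / 22.4 = 0.3826 mol
n/ν for Mg = 1.922/3 = 0.6407
n/ν for N2 = 0.3826/1 = 0.3826
Smallest n/ν is N2 → limiting reagent.
theoretical n(Mg3N2) = (1/1) × 0.3826 = 0.3826 mol → 38.62 g
% yield = 26.0 / 38.62 × 100 = 67.32 %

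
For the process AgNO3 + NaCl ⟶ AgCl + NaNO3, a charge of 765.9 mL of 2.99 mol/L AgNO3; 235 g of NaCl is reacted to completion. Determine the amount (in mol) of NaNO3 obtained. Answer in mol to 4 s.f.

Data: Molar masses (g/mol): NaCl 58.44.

n(AgNO3) = 2.99 × 765.9/1000 = 2.290 mol
n(NaCl) = 235.0 / 58.44 = 4.021 mol
n/ν for AgNO3 = 2.290/1 = 2.290
n/ν for NaCl = 4.021/1 = 4.021
Smallest n/ν is AgNO3 → limiting reagent.
n(NaNO3) = (1/1) × 2.290 = 2.290 mol

2.290 mol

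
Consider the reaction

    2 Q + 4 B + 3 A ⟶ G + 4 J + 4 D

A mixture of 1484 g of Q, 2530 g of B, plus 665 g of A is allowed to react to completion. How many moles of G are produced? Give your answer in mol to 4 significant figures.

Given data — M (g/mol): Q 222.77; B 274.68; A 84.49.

n(Q) = 1484 / 222.77 = 6.662 mol
n(B) = 2530 / 274.68 = 9.211 mol
n(A) = 665.0 / 84.49 = 7.871 mol
n/ν → Q: 3.331, B: 2.303, A: 2.624; B is limiting.
n(G) = (1/4) × 9.211 = 2.303 mol

2.303 mol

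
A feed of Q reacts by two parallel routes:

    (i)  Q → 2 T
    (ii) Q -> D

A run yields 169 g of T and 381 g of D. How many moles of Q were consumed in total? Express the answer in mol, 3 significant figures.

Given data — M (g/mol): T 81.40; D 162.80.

3.38 mol

n(T) = 169 / 81.40 = 2.076 mol
n(D) = 381 / 162.80 = 2.340 mol
n(Q) via (i) = (1/2)×2.076 = 1.038 mol
n(Q) via (ii) = (1/1)×2.340 = 2.340 mol
total n(Q) = 1.038 + 2.340 = 3.378 mol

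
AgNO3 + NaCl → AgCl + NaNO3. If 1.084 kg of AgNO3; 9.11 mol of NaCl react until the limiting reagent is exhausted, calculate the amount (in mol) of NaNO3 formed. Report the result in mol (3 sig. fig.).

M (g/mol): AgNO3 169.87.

n(AgNO3) = 1.084×1000 / 169.87 = 6.381 mol
n(NaCl) = 9.110 mol
n/ν for AgNO3 = 6.381/1 = 6.381
n/ν for NaCl = 9.110/1 = 9.110
Smallest n/ν is AgNO3 → limiting reagent.
n(NaNO3) = (1/1) × 6.381 = 6.381 mol

6.38 mol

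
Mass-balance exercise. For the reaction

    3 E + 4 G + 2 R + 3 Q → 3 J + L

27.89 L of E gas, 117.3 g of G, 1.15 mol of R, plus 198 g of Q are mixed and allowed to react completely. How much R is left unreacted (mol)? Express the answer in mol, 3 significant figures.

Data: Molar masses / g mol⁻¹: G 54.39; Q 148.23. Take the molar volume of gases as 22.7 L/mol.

0.331 mol

n(E) = 27.89 / 22.7 = 1.229 mol
n(G) = 117.3 / 54.39 = 2.157 mol
n(R) = 1.150 mol
n(Q) = 198.0 / 148.23 = 1.336 mol
n/ν → E: 0.4097, G: 0.5393, R: 0.5750, Q: 0.4453; E is limiting.
R consumed = (2/3) × 1.229 = 0.8193 mol
R remaining = 1.150 − 0.8193 = 0.3307 mol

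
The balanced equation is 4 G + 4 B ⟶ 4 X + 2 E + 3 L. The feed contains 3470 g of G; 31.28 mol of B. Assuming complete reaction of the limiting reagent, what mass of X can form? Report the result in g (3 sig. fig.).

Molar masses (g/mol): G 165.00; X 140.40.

n(G) = 3470 / 165.00 = 21.03 mol
n(B) = 31.28 mol
n/ν → G: 5.258, B: 7.820; G is limiting.
n(X) = (4/4) × 21.03 = 21.03 mol
mass = 21.03 × 140.40 = 2953 g

2950 g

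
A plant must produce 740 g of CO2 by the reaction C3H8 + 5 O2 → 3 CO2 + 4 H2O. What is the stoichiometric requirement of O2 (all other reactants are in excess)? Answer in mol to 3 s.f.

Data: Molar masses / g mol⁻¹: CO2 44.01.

28.0 mol

n(CO2) = 740 / 44.01 = 16.81 mol
n(O2) = (5/3) × 16.81 = 28.02 mol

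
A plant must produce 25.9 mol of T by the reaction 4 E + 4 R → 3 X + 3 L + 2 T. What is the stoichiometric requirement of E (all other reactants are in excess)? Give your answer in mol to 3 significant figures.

51.8 mol

n(T) = 25.90 mol
n(E) = (4/2) × 25.90 = 51.80 mol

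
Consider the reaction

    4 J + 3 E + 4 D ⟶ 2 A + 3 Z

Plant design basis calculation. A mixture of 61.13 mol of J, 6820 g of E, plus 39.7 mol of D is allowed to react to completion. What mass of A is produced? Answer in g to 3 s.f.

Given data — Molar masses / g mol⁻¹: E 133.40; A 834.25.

n(J) = 61.13 mol
n(E) = 6820 / 133.40 = 51.12 mol
n(D) = 39.70 mol
n/ν for J = 61.13/4 = 15.28
n/ν for E = 51.12/3 = 17.04
n/ν for D = 39.70/4 = 9.925
Smallest n/ν is D → limiting reagent.
n(A) = (2/4) × 39.70 = 19.85 mol
mass = 19.85 × 834.25 = 16560 g

16600 g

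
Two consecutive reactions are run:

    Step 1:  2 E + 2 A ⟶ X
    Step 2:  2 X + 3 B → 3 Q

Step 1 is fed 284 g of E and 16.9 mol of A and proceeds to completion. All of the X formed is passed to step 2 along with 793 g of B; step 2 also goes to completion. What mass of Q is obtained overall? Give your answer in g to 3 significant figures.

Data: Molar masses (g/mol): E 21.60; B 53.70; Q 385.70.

Step 1:
n(E) = 284.0 / 21.60 = 13.15 mol
n(A) = 16.90 mol
n/ν for E = 13.15/2 = 6.575
n/ν for A = 16.90/2 = 8.450
Smallest n/ν is E → limiting reagent.
n(X) produced = (1/2) × 13.15 = 6.575 mol
Step 2:
n(X) available = 6.575 mol
n(B) = 793.0 / 53.70 = 14.77 mol
n/ν for X = 6.575/2 = 3.288
n/ν for B = 14.77/3 = 4.923
Smallest n/ν is X → limiting reagent.
n(Q) = (3/2) × 6.575 = 9.863 mol
mass = 9.863 × 385.70 = 3804 g

3800 g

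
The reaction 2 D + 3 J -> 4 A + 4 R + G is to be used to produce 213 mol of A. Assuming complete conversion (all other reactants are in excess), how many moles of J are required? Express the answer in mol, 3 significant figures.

n(A) = 213.0 mol
n(J) = (3/4) × 213.0 = 159.8 mol

160 mol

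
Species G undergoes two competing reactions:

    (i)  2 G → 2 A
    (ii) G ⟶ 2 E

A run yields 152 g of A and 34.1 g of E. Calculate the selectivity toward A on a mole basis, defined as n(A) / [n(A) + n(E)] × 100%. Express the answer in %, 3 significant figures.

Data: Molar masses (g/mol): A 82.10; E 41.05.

n(A) = 152 / 82.10 = 1.851 mol
n(E) = 34.1 / 41.05 = 0.8307 mol
selectivity = 1.851/(1.851+0.8307) × 100 = 69.02 %

69.0 %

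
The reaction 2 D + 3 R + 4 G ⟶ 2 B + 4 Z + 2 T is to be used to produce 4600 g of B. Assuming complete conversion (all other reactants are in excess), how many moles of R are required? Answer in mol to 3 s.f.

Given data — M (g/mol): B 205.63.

33.6 mol

n(B) = 4600 / 205.63 = 22.37 mol
n(R) = (3/2) × 22.37 = 33.56 mol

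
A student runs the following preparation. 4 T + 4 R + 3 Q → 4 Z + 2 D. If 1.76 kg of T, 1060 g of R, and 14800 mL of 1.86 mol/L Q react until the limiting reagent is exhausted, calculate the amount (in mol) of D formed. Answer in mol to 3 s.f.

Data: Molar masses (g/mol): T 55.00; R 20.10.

16.0 mol

n(T) = 1.760×1000 / 55.00 = 32.00 mol
n(R) = 1060 / 20.10 = 52.74 mol
n(Q) = 1.86 × 14800/1000 = 27.53 mol
n/ν for T = 32.00/4 = 8.000
n/ν for R = 52.74/4 = 13.19
n/ν for Q = 27.53/3 = 9.177
Smallest n/ν is T → limiting reagent.
n(D) = (2/4) × 32.00 = 16.00 mol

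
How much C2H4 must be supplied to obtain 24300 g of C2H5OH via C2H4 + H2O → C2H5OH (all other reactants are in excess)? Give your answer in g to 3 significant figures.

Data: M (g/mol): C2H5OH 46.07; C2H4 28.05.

14800 g

n(C2H5OH) = 24300 / 46.07 = 527.5 mol
n(C2H4) = (1/1) × 527.5 = 527.5 mol
mass = 527.5 × 28.05 = 14800 g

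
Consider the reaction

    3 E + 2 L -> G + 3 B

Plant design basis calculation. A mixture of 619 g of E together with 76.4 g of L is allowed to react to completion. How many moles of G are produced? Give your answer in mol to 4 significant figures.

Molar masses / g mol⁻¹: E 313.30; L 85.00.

n(E) = 619.0 / 313.30 = 1.976 mol
n(L) = 76.40 / 85.00 = 0.8988 mol
n/ν → E: 0.6587, L: 0.4494; L is limiting.
n(G) = (1/2) × 0.8988 = 0.4494 mol

0.4494 mol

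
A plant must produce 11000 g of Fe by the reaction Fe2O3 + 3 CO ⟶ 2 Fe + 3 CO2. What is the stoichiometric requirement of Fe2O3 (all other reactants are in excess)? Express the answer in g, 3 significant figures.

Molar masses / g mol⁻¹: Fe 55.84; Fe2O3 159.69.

n(Fe) = 11000 / 55.84 = 197.0 mol
n(Fe2O3) = (1/2) × 197.0 = 98.50 mol
mass = 98.50 × 159.69 = 15730 g

15700 g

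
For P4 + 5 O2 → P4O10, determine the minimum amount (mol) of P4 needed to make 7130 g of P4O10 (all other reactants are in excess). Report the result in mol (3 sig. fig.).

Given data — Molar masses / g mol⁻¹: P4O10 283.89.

n(P4O10) = 7130 / 283.89 = 25.12 mol
n(P4) = (1/1) × 25.12 = 25.12 mol

25.1 mol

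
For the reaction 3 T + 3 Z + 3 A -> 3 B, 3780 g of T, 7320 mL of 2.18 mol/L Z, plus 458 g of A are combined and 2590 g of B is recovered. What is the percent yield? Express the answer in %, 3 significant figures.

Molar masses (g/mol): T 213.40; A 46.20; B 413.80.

63.1 %

n(T) = 3780 / 213.40 = 17.71 mol
n(Z) = 2.18 × 7320/1000 = 15.96 mol
n(A) = 458.0 / 46.20 = 9.913 mol
n/ν → T: 5.903, Z: 5.320, A: 3.304; A is limiting.
theoretical n(B) = (3/3) × 9.913 = 9.913 mol → 4102 g
% yield = 2590 / 4102 × 100 = 63.14 %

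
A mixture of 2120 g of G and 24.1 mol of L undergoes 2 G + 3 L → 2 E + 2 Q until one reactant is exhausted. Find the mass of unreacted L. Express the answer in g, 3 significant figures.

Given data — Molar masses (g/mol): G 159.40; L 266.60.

1110 g

n(G) = 2120 / 159.40 = 13.30 mol
n(L) = 24.10 mol
n/ν → G: 6.650, L: 8.033; G is limiting.
L consumed = (3/2) × 13.30 = 19.95 mol
L remaining = 24.10 − 19.95 = 4.150 mol
mass = 4.150 × 266.60 = 1106 g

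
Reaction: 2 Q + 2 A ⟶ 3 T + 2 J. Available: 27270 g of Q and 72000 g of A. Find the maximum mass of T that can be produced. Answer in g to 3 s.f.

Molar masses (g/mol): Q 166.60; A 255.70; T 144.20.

35400 g

n(Q) = 27270 / 166.60 = 163.7 mol
n(A) = 72000 / 255.70 = 281.6 mol
n/ν → Q: 81.85, A: 140.8; Q is limiting.
n(T) = (3/2) × 163.7 = 245.6 mol
mass = 245.6 × 144.20 = 35420 g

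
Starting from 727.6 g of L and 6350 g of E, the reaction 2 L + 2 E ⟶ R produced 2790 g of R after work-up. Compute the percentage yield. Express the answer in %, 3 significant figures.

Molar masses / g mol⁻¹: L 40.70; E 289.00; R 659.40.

47.3 %

n(L) = 727.6 / 40.70 = 17.88 mol
n(E) = 6350 / 289.00 = 21.97 mol
n/ν → L: 8.940, E: 10.99; L is limiting.
theoretical n(R) = (1/2) × 17.88 = 8.940 mol → 5895 g
% yield = 2790 / 5895 × 100 = 47.33 %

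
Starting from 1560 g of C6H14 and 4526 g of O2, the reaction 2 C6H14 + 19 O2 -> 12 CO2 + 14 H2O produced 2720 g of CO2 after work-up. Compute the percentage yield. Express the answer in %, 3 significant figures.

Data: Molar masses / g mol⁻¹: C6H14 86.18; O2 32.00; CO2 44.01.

n(C6H14) = 1560 / 86.18 = 18.10 mol
n(O2) = 4526 / 32.00 = 141.4 mol
n/ν → C6H14: 9.050, O2: 7.442; O2 is limiting.
theoretical n(CO2) = (12/19) × 141.4 = 89.31 mol → 3931 g
% yield = 2720 / 3931 × 100 = 69.19 %

69.2 %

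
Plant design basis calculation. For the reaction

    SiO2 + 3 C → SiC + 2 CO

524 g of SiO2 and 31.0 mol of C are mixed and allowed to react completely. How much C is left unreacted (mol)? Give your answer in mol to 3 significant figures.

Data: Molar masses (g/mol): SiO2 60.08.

n(SiO2) = 524.0 / 60.08 = 8.722 mol
n(C) = 31.00 mol
n/ν for SiO2 = 8.722/1 = 8.722
n/ν for C = 31.00/3 = 10.33
Smallest n/ν is SiO2 → limiting reagent.
C consumed = (3/1) × 8.722 = 26.17 mol
C remaining = 31.00 − 26.17 = 4.830 mol

4.83 mol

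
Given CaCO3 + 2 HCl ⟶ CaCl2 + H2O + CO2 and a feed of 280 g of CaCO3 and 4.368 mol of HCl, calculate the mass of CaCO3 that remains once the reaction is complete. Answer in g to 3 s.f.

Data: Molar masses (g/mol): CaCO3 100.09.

61.4 g

n(CaCO3) = 280.0 / 100.09 = 2.797 mol
n(HCl) = 4.368 mol
n/ν → CaCO3: 2.797, HCl: 2.184; HCl is limiting.
CaCO3 consumed = (1/2) × 4.368 = 2.184 mol
CaCO3 remaining = 2.797 − 2.184 = 0.6130 mol
mass = 0.6130 × 100.09 = 61.36 g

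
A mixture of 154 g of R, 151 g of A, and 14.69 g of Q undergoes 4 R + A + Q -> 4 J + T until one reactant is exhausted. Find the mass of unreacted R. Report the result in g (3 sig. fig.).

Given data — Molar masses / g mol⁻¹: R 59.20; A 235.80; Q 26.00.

20.2 g

n(R) = 154.0 / 59.20 = 2.601 mol
n(A) = 151.0 / 235.80 = 0.6404 mol
n(Q) = 14.69 / 26.00 = 0.5650 mol
n/ν for R = 2.601/4 = 0.6503
n/ν for A = 0.6404/1 = 0.6404
n/ν for Q = 0.5650/1 = 0.5650
Smallest n/ν is Q → limiting reagent.
R consumed = (4/1) × 0.5650 = 2.260 mol
R remaining = 2.601 − 2.260 = 0.3410 mol
mass = 0.3410 × 59.20 = 20.19 g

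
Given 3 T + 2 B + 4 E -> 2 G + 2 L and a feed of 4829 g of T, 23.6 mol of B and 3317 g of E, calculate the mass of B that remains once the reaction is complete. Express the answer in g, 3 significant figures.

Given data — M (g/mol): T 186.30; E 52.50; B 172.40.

1090 g

n(T) = 4829 / 186.30 = 25.92 mol
n(B) = 23.60 mol
n(E) = 3317 / 52.50 = 63.18 mol
n/ν → T: 8.640, B: 11.80, E: 15.80; T is limiting.
B consumed = (2/3) × 25.92 = 17.28 mol
B remaining = 23.60 − 17.28 = 6.320 mol
mass = 6.320 × 172.40 = 1090 g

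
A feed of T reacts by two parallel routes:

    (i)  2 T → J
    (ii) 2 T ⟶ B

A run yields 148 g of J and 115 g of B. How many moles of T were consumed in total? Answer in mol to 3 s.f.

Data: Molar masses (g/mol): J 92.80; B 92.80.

5.67 mol

n(J) = 148 / 92.80 = 1.595 mol
n(B) = 115 / 92.80 = 1.239 mol
n(T) via (i) = (2/1)×1.595 = 3.190 mol
n(T) via (ii) = (2/1)×1.239 = 2.478 mol
total n(T) = 3.190 + 2.478 = 5.668 mol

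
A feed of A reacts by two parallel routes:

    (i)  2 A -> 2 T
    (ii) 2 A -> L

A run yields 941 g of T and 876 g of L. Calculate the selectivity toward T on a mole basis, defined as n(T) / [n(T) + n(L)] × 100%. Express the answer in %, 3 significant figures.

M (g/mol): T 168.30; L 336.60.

n(T) = 941 / 168.30 = 5.591 mol
n(L) = 876 / 336.60 = 2.602 mol
selectivity = 5.591/(5.591+2.602) × 100 = 68.24 %

68.2 %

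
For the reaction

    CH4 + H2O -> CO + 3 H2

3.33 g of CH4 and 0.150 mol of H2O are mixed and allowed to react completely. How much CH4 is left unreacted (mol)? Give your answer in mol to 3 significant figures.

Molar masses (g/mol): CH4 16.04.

n(CH4) = 3.330 / 16.04 = 0.2076 mol
n(H2O) = 0.1500 mol
n/ν → CH4: 0.2076, H2O: 0.1500; H2O is limiting.
CH4 consumed = (1/1) × 0.1500 = 0.1500 mol
CH4 remaining = 0.2076 − 0.1500 = 0.05760 mol

0.0576 mol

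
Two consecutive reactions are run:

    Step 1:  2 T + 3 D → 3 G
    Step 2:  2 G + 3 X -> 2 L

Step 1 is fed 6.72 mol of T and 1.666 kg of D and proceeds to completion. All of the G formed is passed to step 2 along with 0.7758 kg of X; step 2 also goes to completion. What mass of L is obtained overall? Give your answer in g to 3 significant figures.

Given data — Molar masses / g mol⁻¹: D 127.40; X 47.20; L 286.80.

Step 1:
n(T) = 6.720 mol
n(D) = 1.666×1000 / 127.40 = 13.08 mol
n/ν for T = 6.720/2 = 3.360
n/ν for D = 13.08/3 = 4.360
Smallest n/ν is T → limiting reagent.
n(G) produced = (3/2) × 6.720 = 10.08 mol
Step 2:
n(G) available = 10.08 mol
n(X) = 0.7758×1000 / 47.20 = 16.44 mol
n/ν for G = 10.08/2 = 5.040
n/ν for X = 16.44/3 = 5.480
Smallest n/ν is G → limiting reagent.
n(L) = (2/2) × 10.08 = 10.08 mol
mass = 10.08 × 286.80 = 2891 g

2890 g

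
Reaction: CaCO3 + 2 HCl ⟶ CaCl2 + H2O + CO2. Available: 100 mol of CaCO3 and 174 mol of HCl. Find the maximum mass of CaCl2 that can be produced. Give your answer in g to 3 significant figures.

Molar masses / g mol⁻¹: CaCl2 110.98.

9660 g

n(CaCO3) = 100.0 mol
n(HCl) = 174.0 mol
n/ν for CaCO3 = 100.0/1 = 100.0
n/ν for HCl = 174.0/2 = 87.00
Smallest n/ν is HCl → limiting reagent.
n(CaCl2) = (1/2) × 174.0 = 87.00 mol
mass = 87.00 × 110.98 = 9655 g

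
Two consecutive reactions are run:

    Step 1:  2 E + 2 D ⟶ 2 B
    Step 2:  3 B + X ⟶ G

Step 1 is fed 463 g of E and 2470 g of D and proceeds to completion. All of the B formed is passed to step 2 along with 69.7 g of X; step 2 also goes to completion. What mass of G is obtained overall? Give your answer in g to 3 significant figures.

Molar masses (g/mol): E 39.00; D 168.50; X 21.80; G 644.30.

Step 1:
n(E) = 463.0 / 39.00 = 11.87 mol
n(D) = 2470 / 168.50 = 14.66 mol
n/ν → E: 5.935, D: 7.330; E is limiting.
n(B) produced = (2/2) × 11.87 = 11.87 mol
Step 2:
n(B) available = 11.87 mol
n(X) = 69.70 / 21.80 = 3.197 mol
n/ν → B: 3.957, X: 3.197; X is limiting.
n(G) = (1/1) × 3.197 = 3.197 mol
mass = 3.197 × 644.30 = 2060 g

2060 g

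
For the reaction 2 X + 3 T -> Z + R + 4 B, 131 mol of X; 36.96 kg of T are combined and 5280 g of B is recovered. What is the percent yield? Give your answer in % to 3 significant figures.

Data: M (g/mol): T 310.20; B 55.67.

n(X) = 131.0 mol
n(T) = 36.96×1000 / 310.20 = 119.1 mol
n/ν for X = 131.0/2 = 65.50
n/ν for T = 119.1/3 = 39.70
Smallest n/ν is T → limiting reagent.
theoretical n(B) = (4/3) × 119.1 = 158.8 mol → 8840 g
% yield = 5280 / 8840 × 100 = 59.73 %

59.7 %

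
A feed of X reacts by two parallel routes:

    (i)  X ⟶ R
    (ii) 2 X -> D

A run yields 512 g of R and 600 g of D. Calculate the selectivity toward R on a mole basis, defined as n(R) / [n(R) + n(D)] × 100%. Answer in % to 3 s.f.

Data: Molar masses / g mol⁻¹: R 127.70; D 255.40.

n(R) = 512 / 127.70 = 4.009 mol
n(D) = 600 / 255.40 = 2.349 mol
selectivity = 4.009/(4.009+2.349) × 100 = 63.05 %

63.1 %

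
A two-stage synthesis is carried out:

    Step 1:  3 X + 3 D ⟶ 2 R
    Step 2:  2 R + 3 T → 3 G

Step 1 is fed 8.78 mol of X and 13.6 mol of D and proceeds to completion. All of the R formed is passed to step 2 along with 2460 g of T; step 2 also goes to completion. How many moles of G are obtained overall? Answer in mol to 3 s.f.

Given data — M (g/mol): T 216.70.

Step 1:
n(X) = 8.780 mol
n(D) = 13.60 mol
n/ν for X = 8.780/3 = 2.927
n/ν for D = 13.60/3 = 4.533
Smallest n/ν is X → limiting reagent.
n(R) produced = (2/3) × 8.780 = 5.853 mol
Step 2:
n(R) available = 5.853 mol
n(T) = 2460 / 216.70 = 11.35 mol
n/ν for R = 5.853/2 = 2.927
n/ν for T = 11.35/3 = 3.783
Smallest n/ν is R → limiting reagent.
n(G) = (3/2) × 5.853 = 8.780 mol

8.78 mol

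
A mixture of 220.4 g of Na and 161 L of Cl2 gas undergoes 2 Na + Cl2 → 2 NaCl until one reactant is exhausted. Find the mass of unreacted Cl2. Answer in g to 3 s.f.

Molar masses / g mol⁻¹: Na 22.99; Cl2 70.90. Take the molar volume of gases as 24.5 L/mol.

126 g

n(Na) = 220.4 / 22.99 = 9.587 mol
n(Cl2) = 161.0 / 24.5 = 6.571 mol
n/ν → Na: 4.794, Cl2: 6.571; Na is limiting.
Cl2 consumed = (1/2) × 9.587 = 4.794 mol
Cl2 remaining = 6.571 − 4.794 = 1.777 mol
mass = 1.777 × 70.90 = 126.0 g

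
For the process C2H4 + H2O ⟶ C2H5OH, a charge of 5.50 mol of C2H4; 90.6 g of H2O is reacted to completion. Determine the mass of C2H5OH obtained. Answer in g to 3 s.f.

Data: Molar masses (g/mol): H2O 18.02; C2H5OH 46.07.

232 g

n(C2H4) = 5.500 mol
n(H2O) = 90.60 / 18.02 = 5.028 mol
n/ν for C2H4 = 5.500/1 = 5.500
n/ν for H2O = 5.028/1 = 5.028
Smallest n/ν is H2O → limiting reagent.
n(C2H5OH) = (1/1) × 5.028 = 5.028 mol
mass = 5.028 × 46.07 = 231.6 g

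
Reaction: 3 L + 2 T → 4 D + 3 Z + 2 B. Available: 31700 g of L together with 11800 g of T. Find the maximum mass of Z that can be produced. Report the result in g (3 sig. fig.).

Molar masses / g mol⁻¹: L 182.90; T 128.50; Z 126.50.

n(L) = 31700 / 182.90 = 173.3 mol
n(T) = 11800 / 128.50 = 91.83 mol
n/ν → L: 57.77, T: 45.92; T is limiting.
n(Z) = (3/2) × 91.83 = 137.7 mol
mass = 137.7 × 126.50 = 17420 g

17400 g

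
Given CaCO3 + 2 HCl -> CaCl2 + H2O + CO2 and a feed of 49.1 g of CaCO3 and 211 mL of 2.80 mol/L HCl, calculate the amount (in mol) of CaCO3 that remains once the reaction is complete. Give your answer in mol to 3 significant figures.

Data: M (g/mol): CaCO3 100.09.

n(CaCO3) = 49.10 / 100.09 = 0.4906 mol
n(HCl) = 2.80 × 211.0/1000 = 0.5908 mol
n/ν for CaCO3 = 0.4906/1 = 0.4906
n/ν for HCl = 0.5908/2 = 0.2954
Smallest n/ν is HCl → limiting reagent.
CaCO3 consumed = (1/2) × 0.5908 = 0.2954 mol
CaCO3 remaining = 0.4906 − 0.2954 = 0.1952 mol

0.195 mol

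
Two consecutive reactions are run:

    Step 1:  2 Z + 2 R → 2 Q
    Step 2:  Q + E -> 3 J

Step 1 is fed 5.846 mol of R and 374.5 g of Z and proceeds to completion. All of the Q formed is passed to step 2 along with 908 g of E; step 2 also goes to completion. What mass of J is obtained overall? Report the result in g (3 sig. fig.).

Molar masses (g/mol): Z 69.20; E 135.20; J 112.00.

1820 g

Step 1:
n(R) = 5.846 mol
n(Z) = 374.5 / 69.20 = 5.412 mol
n/ν for R = 5.846/2 = 2.923
n/ν for Z = 5.412/2 = 2.706
Smallest n/ν is Z → limiting reagent.
n(Q) produced = (2/2) × 5.412 = 5.412 mol
Step 2:
n(Q) available = 5.412 mol
n(E) = 908.0 / 135.20 = 6.716 mol
n/ν for Q = 5.412/1 = 5.412
n/ν for E = 6.716/1 = 6.716
Smallest n/ν is Q → limiting reagent.
n(J) = (3/1) × 5.412 = 16.24 mol
mass = 16.24 × 112.00 = 1819 g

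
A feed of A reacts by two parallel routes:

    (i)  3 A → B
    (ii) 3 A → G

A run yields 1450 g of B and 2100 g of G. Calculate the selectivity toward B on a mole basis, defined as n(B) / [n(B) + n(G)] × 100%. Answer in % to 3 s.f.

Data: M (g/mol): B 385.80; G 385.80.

n(B) = 1450 / 385.80 = 3.758 mol
n(G) = 2100 / 385.80 = 5.443 mol
selectivity = 3.758/(3.758+5.443) × 100 = 40.84 %

40.8 %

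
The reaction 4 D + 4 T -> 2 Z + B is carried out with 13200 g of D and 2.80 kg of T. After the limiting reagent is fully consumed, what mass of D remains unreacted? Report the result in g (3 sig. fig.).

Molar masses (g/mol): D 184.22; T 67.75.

5590 g

n(D) = 13200 / 184.22 = 71.65 mol
n(T) = 2.800×1000 / 67.75 = 41.33 mol
n/ν for D = 71.65/4 = 17.91
n/ν for T = 41.33/4 = 10.33
Smallest n/ν is T → limiting reagent.
D consumed = (4/4) × 41.33 = 41.33 mol
D remaining = 71.65 − 41.33 = 30.32 mol
mass = 30.32 × 184.22 = 5586 g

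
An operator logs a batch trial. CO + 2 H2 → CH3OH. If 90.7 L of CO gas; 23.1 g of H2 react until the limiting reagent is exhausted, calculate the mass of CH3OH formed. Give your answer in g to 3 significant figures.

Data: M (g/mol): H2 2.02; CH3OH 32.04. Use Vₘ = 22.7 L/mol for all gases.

128 g

n(CO) = 90.70 / 22.7 = 3.996 mol
n(H2) = 23.10 / 2.02 = 11.44 mol
n/ν → CO: 3.996, H2: 5.720; CO is limiting.
n(CH3OH) = (1/1) × 3.996 = 3.996 mol
mass = 3.996 × 32.04 = 128.0 g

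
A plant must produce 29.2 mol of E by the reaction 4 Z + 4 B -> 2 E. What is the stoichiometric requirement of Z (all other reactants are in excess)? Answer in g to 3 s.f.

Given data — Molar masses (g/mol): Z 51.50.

3010 g

n(E) = 29.20 mol
n(Z) = (4/2) × 29.20 = 58.40 mol
mass = 58.40 × 51.50 = 3008 g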